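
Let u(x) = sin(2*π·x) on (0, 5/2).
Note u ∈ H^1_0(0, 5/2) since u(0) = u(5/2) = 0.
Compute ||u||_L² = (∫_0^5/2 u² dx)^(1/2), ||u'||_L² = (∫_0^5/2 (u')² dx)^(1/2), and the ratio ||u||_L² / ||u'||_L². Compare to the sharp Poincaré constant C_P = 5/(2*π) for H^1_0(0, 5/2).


||u||_L² / ||u'||_L² = 1/(2*π) < C_P = 5/(2*π).

u(x) = sin(2*π·x), so u'(x) = 2*π*cos(2*π*x).
Writing u(x) = A·sin(kπx/L) with A = 1 and k = 5, use ∫_0^L sin²(kπx/L) dx = L/2 and ∫_0^L cos²(kπx/L) dx = L/2.
u² = 1·sin²(2*π·x) and (u')² = 4*π^2·cos²(2*π·x), and each of sin², cos² integrates to L/2 = 5/4 over (0, 5/2).
∫_0^5/2 u² dx = 5/4, so ||u||_L² = sqrt(5)/2.
∫_0^5/2 (u')² dx = 5*π^2, so ||u'||_L² = sqrt(5)*π.
Ratio ||u||_L² / ||u'||_L² = 1/(2*π).
Sharp Poincaré constant on H^1_0(0, 5/2) is C_P = L/π = 5/(2*π), achieved by sin(2*π/5·x).
This is the k = 5 harmonic; the ratio L/(kπ) is strictly less than C_P = L/π, consistent with the sharp inequality ||u||_L² ≤ C_P ||u'||_L².


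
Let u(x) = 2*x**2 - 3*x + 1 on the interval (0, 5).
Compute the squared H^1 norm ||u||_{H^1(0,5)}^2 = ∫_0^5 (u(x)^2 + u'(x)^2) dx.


||u||_{H^1}^2 = 4525/3

The H^1 norm (squared) on an interval (0, L) is
  ||u||_{H^1}^2 = ∫_0^L u(x)^2 dx + ∫_0^L u'(x)^2 dx.
Compute u'(x) = 4*x - 3.
Then u(x)^2 = 4*x**4 - 12*x**3 + 13*x**2 - 6*x + 1 and u'(x)^2 = 16*x**2 - 24*x + 9.
Integrate each monomial from 0 to 5 using ∫_0^5 c·x^n dx = c·5^(n+1)/(n+1):
  ∫_0^5 u(x)^2 dx = ∫_0^5 (4*x^4 - 12*x^3 + 13*x^2 - 6*x + 1) dx. Term by term:
    ∫_0^5 4*x^4 dx = 2500;  ∫_0^5 -12*x^3 dx = -1875;  ∫_0^5 13*x^2 dx = 1625/3;
    ∫_0^5 -6*x dx = -75;  ∫_0^5 1 dx = 5.
  Sum: 2500 − 1875 + 1625/3 − 75 + 5 = 3290/3.
  ∫_0^5 u'(x)^2 dx = ∫_0^5 (16*x^2 - 24*x + 9) dx. Term by term:
    ∫_0^5 16*x^2 dx = 2000/3;  ∫_0^5 -24*x dx = -300;  ∫_0^5 9 dx = 45.
  Sum: 2000/3 − 300 + 45 = 1235/3.
Adding: ||u||_{H^1}^2 = 3290/3 + 1235/3 = 4525/3.


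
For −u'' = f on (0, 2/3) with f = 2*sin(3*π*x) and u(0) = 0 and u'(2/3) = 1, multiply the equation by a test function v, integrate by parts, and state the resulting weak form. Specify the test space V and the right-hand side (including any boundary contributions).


V = {v ∈ H^1(0, 2/3) : v(0) = 0} (test functions vanish at x = 0 where u is specified); weak form: ∫_0^2/3 u'v' dx = ∫_0^2/3 (2*sin(3*π*x)) v dx + v(2/3) for all v ∈ V.

Multiply both sides by a test function v and integrate from 0 to 2/3:
  ∫_0^2/3 −u''(x) v(x) dx = ∫_0^2/3 f(x) v(x) dx.
Integrate the LHS by parts once:
  ∫_0^2/3 −u'' v dx = −[u'(x) v(x)]_0^2/3 + ∫_0^2/3 u'(x) v'(x) dx.
Thus ∫_0^2/3 u'(x) v'(x) dx = ∫_0^2/3 f(x) v(x) dx + [u'(x) v(x)]_0^2/3.
Choose V so that boundary terms are either known or forced to vanish.
Mixed BC: u(0) = 0 (Dirichlet) and u'(2/3) = 1 (Neumann). Define V = {v ∈ H^1(0, 2/3) : v(0) = 0}. Then [u' v]_0^2/3 = u'(2/3)·v(2/3) − u'(0)·0 = v(2/3).
Weak formulation: find u (satisfying any essential BC) such that ∫_0^2/3 u'(x) v'(x) dx = ∫_0^2/3 f v dx + v(2/3) for all v ∈ V (Dirichlet at 0 absorbed into V; Neumann datum at x = 2/3 contributes the boundary term).
Substituting f(x) = 2*sin(3*π*x), the right-hand side is ∫_0^2/3 (2*sin(3*π*x)) v dx + v(2/3).


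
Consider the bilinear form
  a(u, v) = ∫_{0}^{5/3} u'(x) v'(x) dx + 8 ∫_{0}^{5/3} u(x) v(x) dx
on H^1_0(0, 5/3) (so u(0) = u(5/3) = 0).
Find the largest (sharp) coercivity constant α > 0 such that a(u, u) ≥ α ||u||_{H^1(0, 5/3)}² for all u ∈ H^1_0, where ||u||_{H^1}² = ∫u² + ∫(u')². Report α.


α = 1

Coercivity of a(·,·) on H^1_0(0, 5/3) means a(u, u) ≥ α ||u||_{H^1}² for every u ∈ H^1_0.
The interval has length L = 5/3, and Poincaré/coercivity depend only on L. Here a(u, u) = ∫(u')² + (8)·∫u².
Here c = 8 ≥ 1, so a(u,u) = ∫(u')² + c∫u² ≥ ∫(u')² + ∫u² = ||u||_{H^1}², i.e. α = 1 works. No larger α is possible: a(u,u) ≥ α||u||_{H^1}² means (1−α)∫(u')² ≥ (α−c)∫u², and for the modes u_n = sin(nπ(x−x₀)/L) (x₀ the left endpoint) one has ∫u_n²/∫(u_n')² = (L/(nπ))² → 0, so a(u_n,u_n)/||u_n||_{H^1}² → 1. Hence the optimal constant is α = 1.
Therefore α = 1.


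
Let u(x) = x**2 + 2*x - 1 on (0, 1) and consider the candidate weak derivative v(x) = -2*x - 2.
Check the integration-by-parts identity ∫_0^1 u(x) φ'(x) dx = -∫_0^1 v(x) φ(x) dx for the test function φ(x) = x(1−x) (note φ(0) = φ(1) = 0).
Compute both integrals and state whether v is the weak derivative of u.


LHS = -1/2, RHS = 1/2. No, v is not the weak derivative of u.

u(x) = x**2 + 2*x - 1, classical derivative u'(x) = 2*x + 2.
φ(x) = x(1−x), so φ'(x) = 1 - 2*x.
Note φ(0) = φ(1) = 0, so the boundary term u·φ vanishes.
LHS = ∫_0^1 u(x) φ'(x) dx = ∫_0^1 (-2*x^3 - 3*x^2 + 4*x - 1) dx. Term by term:
  ∫_0^1 -2*x^3 dx = -1/2;  ∫_0^1 -3*x^2 dx = -1;  ∫_0^1 4*x dx = 2;
  ∫_0^1 -1 dx = -1.
Sum: -1/2 − 1 + 2 − 1 = -1/2.
So LHS = -1/2.
∫_0^1 v(x) φ(x) dx = ∫_0^1 (2*x^3 - 2*x) dx. Term by term:
  ∫_0^1 2*x^3 dx = 1/2;  ∫_0^1 -2*x dx = -1.
Sum: 1/2 − 1 = -1/2.
So RHS = -∫_0^1 v(x) φ(x) dx = 1/2.
LHS − RHS = -1 ≠ 0, so the identity fails.
(For a valid weak derivative the identity must hold for EVERY test function, in particular this one. The failure shows v is NOT the weak derivative of u.)
Correct weak derivative would be u'(x) = 2*x + 2.


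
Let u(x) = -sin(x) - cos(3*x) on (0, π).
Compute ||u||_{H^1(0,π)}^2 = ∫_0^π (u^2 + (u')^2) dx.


||u||_{H^1(0,π)}^2 = 6*π

u'(x) = 3*sin(3*x) - cos(x).
Expand u² and (u')² and integrate term by term on (0, π), using: for integers n ≥ 1, ∫_0^π sin²(nx) dx = ∫_0^π cos²(nx) dx = π/2; for n ≠ n', ∫_0^π sin(nx)sin(n'x) dx = ∫_0^π cos(nx)cos(n'x) dx = 0; and by product-to-sum, ∫_0^π sin(nx)cos(n'x) dx = ½∫_0^π [sin((n+n')x) + sin((n−n')x)] dx, which is 0 when n+n' is even and 2n/(n²−n'²) when n+n' is odd (it need not vanish on (0, π)).
  u² squared terms: (-1)²·∫cos(3x)² dx = 1·π/2 = π/2;  (-1)²·∫sin(x)² dx = 1·π/2 = π/2.
  u² cross terms: 2·(-1)·(-1)·∫cos(3x)·sin(x) dx = 2·(0) = 0.
  So ∫_0^π u² dx = π/2 + π/2 + 0 = π.
  (u')² squared terms: (-1)²·∫cos(x)² dx = 1·π/2 = π/2;  (3)²·∫sin(3x)² dx = 9·π/2 = 9*π/2.
  (u')² cross terms: 2·(-1)·(3)·∫cos(x)·sin(3x) dx = -6·(0) = 0.
  So ∫_0^π (u')² dx = π/2 + 9*π/2 + 0 = 5*π.
||u||_{H^1}^2 = (π) + (5*π) = 6*π.


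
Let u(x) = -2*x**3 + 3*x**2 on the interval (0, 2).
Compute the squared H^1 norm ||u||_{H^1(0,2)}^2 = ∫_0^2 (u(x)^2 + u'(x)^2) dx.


||u||_{H^1}^2 = 288/7

The H^1 norm (squared) on an interval (0, L) is
  ||u||_{H^1}^2 = ∫_0^L u(x)^2 dx + ∫_0^L u'(x)^2 dx.
Compute u'(x) = -6*x**2 + 6*x.
Then u(x)^2 = 4*x**6 - 12*x**5 + 9*x**4 and u'(x)^2 = 36*x**4 - 72*x**3 + 36*x**2.
Integrate each monomial from 0 to 2 using ∫_0^2 c·x^n dx = c·2^(n+1)/(n+1):
  ∫_0^2 u(x)^2 dx = ∫_0^2 (4*x^6 - 12*x^5 + 9*x^4) dx. Term by term:
    ∫_0^2 4*x^6 dx = 512/7;  ∫_0^2 -12*x^5 dx = -128;  ∫_0^2 9*x^4 dx = 288/5.
  Sum: 512/7 − 128 + 288/5 = 96/35.
  ∫_0^2 u'(x)^2 dx = ∫_0^2 (36*x^4 - 72*x^3 + 36*x^2) dx. Term by term:
    ∫_0^2 36*x^4 dx = 1152/5;  ∫_0^2 -72*x^3 dx = -288;  ∫_0^2 36*x^2 dx = 96.
  Sum: 1152/5 − 288 + 96 = 192/5.
Adding: ||u||_{H^1}^2 = 96/35 + 192/5 = 288/7.


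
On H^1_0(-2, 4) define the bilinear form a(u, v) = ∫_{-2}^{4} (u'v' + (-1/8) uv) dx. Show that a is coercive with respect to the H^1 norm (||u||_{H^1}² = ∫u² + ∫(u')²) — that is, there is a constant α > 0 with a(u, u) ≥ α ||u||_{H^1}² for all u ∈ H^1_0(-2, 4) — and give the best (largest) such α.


α = (-9/2 + π^2)/(π^2 + 36)

Coercivity of a(·,·) on H^1_0(-2, 4) means a(u, u) ≥ α ||u||_{H^1}² for every u ∈ H^1_0.
The interval has length L = 6, and Poincaré/coercivity depend only on L. Here a(u, u) = ∫(u')² + (-1/8)·∫u².
Here c = -1/8 < 0 with |c| < (π/L)² = π^2/36, so coercivity still holds. The condition a(u,u) ≥ α||u||_{H^1}² reads (1−α)∫(u')² ≥ (α−c)∫u². Any admissible α is ≤ 1 (rapidly oscillating u have ∫u²/∫(u')² → 0), and α = 1 would force 0 ≥ (1−c)∫u², impossible since c < 1; so 1−α > 0. By the sharp Poincaré inequality on H^1_0 of an interval of length L, ∫(u')² ≥ (π/L)²∫u² with equality for the first sine mode sin(π(x−x₀)/L) (x₀ the left endpoint), so the inequality holds for all u iff (1−α)(π/L)² ≥ α − c, i.e. α ≤ ((π/L)² + c)/((π/L)² + 1) = (1 + c(L/π)²)/(1 + (L/π)²). (Direct route, valid since c ≤ 0: Poincaré gives c∫u² ≥ c(L/π)²∫(u')², so a(u,u) ≥ (1 + c(L/π)²)∫(u')², while ||u||_{H^1}² ≤ (1 + (L/π)²)∫(u')²; dividing yields the same α.) With (π/L)² = π^2/36 and c = -1/8, the largest admissible constant is α = ((π/L)² + c)/((π/L)² + 1).
Simplifying, α = (-9/2 + π^2)/(π^2 + 36).


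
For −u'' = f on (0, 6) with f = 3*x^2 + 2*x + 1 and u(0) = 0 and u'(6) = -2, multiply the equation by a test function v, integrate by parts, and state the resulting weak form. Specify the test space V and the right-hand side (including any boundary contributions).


V = {v ∈ H^1(0, 6) : v(0) = 0} (test functions vanish at x = 0 where u is specified); weak form: ∫_0^6 u'v' dx = ∫_0^6 (3*x^2 + 2*x + 1) v dx − 2·v(6) for all v ∈ V.

Multiply both sides by a test function v and integrate from 0 to 6:
  ∫_0^6 −u''(x) v(x) dx = ∫_0^6 f(x) v(x) dx.
Integrate the LHS by parts once:
  ∫_0^6 −u'' v dx = −[u'(x) v(x)]_0^6 + ∫_0^6 u'(x) v'(x) dx.
Thus ∫_0^6 u'(x) v'(x) dx = ∫_0^6 f(x) v(x) dx + [u'(x) v(x)]_0^6.
Choose V so that boundary terms are either known or forced to vanish.
Mixed BC: u(0) = 0 (Dirichlet) and u'(6) = -2 (Neumann). Define V = {v ∈ H^1(0, 6) : v(0) = 0}. Then [u' v]_0^6 = u'(6)·v(6) − u'(0)·0 = − 2·v(6).
Weak formulation: find u (satisfying any essential BC) such that ∫_0^6 u'(x) v'(x) dx = ∫_0^6 f v dx − 2·v(6) for all v ∈ V (Dirichlet at 0 absorbed into V; Neumann datum at x = 6 contributes the boundary term).
Substituting f(x) = 3*x^2 + 2*x + 1, the right-hand side is ∫_0^6 (3*x^2 + 2*x + 1) v dx − 2·v(6).


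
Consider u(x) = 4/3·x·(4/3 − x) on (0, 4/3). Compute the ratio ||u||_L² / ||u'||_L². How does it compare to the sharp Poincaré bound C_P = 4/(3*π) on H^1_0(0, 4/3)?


||u||_L² / ||u'||_L² = 2*sqrt(10)/15 < C_P = 4/(3*π).

u(x) = 4/3·x·(4/3 − x), so u'(x) = 16/9 - 8*x/3.
u(x) = 4/3·x·(4/3 − x) vanishes at x = 0 and x = 4/3, so u ∈ H^1_0(0, 4/3). Differentiate via the product rule and integrate the resulting polynomials term by term.
  ∫_0^4/3 u² dx = ∫_0^4/3 (16*x^4/9 - 128*x^3/27 + 256*x^2/81) dx. Term by term:
    ∫_0^4/3 16*x^4/9 dx = 16384/10935;  ∫_0^4/3 -128*x^3/27 dx = -8192/2187;  ∫_0^4/3 256*x^2/81 dx = 16384/6561.
  Sum: 16384/10935 − 8192/2187 + 16384/6561 = 8192/32805.
  ∫_0^4/3 (u')² dx = ∫_0^4/3 (64*x^2/9 - 256*x/27 + 256/81) dx. Term by term:
    ∫_0^4/3 64*x^2/9 dx = 4096/729;  ∫_0^4/3 -256*x/27 dx = -2048/243;  ∫_0^4/3 256/81 dx = 1024/243.
  Sum: 4096/729 − 2048/243 + 1024/243 = 1024/729.
∫_0^4/3 u² dx = 8192/32805, so ||u||_L² = 64*sqrt(10)/405.
∫_0^4/3 (u')² dx = 1024/729, so ||u'||_L² = 32/27.
Ratio ||u||_L² / ||u'||_L² = 2*sqrt(10)/15.
Sharp Poincaré constant on H^1_0(0, 4/3) is C_P = L/π = 4/(3*π), achieved by sin(3*π/4·x).
A polynomial bump cannot attain the sharp Poincaré constant (only the first sine eigenfunction does), so the ratio is strictly less than C_P, consistent with ||u||_L² ≤ C_P ||u'||_L².


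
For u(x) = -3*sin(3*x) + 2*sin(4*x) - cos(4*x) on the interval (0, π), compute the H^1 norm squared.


||u||_{H^1(0,π)}^2 = -612/7 + 175*π/2

u'(x) = 4*sin(4*x) - 9*cos(3*x) + 8*cos(4*x).
Expand u² and (u')² and integrate term by term on (0, π), using: for integers n ≥ 1, ∫_0^π sin²(nx) dx = ∫_0^π cos²(nx) dx = π/2; for n ≠ n', ∫_0^π sin(nx)sin(n'x) dx = ∫_0^π cos(nx)cos(n'x) dx = 0; and by product-to-sum, ∫_0^π sin(nx)cos(n'x) dx = ½∫_0^π [sin((n+n')x) + sin((n−n')x)] dx, which is 0 when n+n' is even and 2n/(n²−n'²) when n+n' is odd (it need not vanish on (0, π)).
  u² squared terms: (-1)²·∫cos(4x)² dx = 1·π/2 = π/2;  (-3)²·∫sin(3x)² dx = 9·π/2 = 9*π/2;  (2)²·∫sin(4x)² dx = 4·π/2 = 2*π.
  u² cross terms: 2·(-1)·(-3)·∫cos(4x)·sin(3x) dx = 6·(-6/7) = -36/7;  2·(-1)·(2)·∫cos(4x)·sin(4x) dx = -4·(0) = 0;  2·(-3)·(2)·∫sin(3x)·sin(4x) dx = -12·(0) = 0.
  So ∫_0^π u² dx = π/2 + 9*π/2 + 2*π − 36/7 + 0 + 0 = -36/7 + 7*π.
  (u')² squared terms: (-9)²·∫cos(3x)² dx = 81·π/2 = 81*π/2;  (4)²·∫sin(4x)² dx = 16·π/2 = 8*π;  (8)²·∫cos(4x)² dx = 64·π/2 = 32*π.
  (u')² cross terms: 2·(-9)·(4)·∫cos(3x)·sin(4x) dx = -72·(8/7) = -576/7;  2·(-9)·(8)·∫cos(3x)·cos(4x) dx = -144·(0) = 0;  2·(4)·(8)·∫sin(4x)·cos(4x) dx = 64·(0) = 0.
  So ∫_0^π (u')² dx = 81*π/2 + 8*π + 32*π − 576/7 + 0 + 0 = -576/7 + 161*π/2.
||u||_{H^1}^2 = (-36/7 + 7*π) + (-576/7 + 161*π/2) = -612/7 + 175*π/2.


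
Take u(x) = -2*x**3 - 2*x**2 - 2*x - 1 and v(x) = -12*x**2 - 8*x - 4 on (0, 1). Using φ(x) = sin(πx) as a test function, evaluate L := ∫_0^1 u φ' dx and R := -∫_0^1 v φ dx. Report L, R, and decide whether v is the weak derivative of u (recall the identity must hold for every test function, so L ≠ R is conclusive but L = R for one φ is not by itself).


LHS = -24/π^3 + 14/π, RHS = -48/π^3 + 28/π. No, v is not the weak derivative of u.

u(x) = -2*x**3 - 2*x**2 - 2*x - 1, classical derivative u'(x) = -6*x**2 - 4*x - 2.
φ(x) = sin(πx), so φ'(x) = π*cos(π*x).
Note φ(0) = φ(1) = 0, so the boundary term u·φ vanishes.
LHS = ∫_0^1 u(x) φ'(x) dx = ∫_0^1 (-2*π*x^3*cos(π*x) - 2*π*x^2*cos(π*x) - 2*π*x*cos(π*x) - π*cos(π*x)) dx. Term by term:
  ∫_0^1 -π*cos(π*x) dx = 0;  ∫_0^1 -2*π*x*cos(π*x) dx = 4/π;  ∫_0^1 -2*π*x^2*cos(π*x) dx = 4/π;
  ∫_0^1 -2*π*x^3*cos(π*x) dx = -24/π^3 + 6/π.
Sum: 0 + 4/π + 4/π + -24/π^3 + 6/π = -24/π^3 + 14/π.
So LHS = -24/π^3 + 14/π.
∫_0^1 v(x) φ(x) dx = ∫_0^1 (-12*x^2*sin(π*x) - 8*x*sin(π*x) - 4*sin(π*x)) dx. Term by term:
  ∫_0^1 -4*sin(π*x) dx = -8/π;  ∫_0^1 -12*x^2*sin(π*x) dx = -12/π + 48/π^3;  ∫_0^1 -8*x*sin(π*x) dx = -8/π.
Sum: -8/π + -12/π + 48/π^3 − 8/π = -28/π + 48/π^3.
So RHS = -∫_0^1 v(x) φ(x) dx = -48/π^3 + 28/π.
LHS − RHS = -14/π + 24/π^3 ≠ 0, so the identity fails.
(For a valid weak derivative the identity must hold for EVERY test function, in particular this one. The failure shows v is NOT the weak derivative of u.)
Correct weak derivative would be u'(x) = -6*x**2 - 4*x - 2.


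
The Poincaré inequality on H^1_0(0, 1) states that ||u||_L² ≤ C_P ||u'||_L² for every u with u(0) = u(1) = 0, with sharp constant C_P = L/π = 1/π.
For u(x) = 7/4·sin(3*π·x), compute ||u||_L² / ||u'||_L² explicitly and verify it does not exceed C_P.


||u||_L² / ||u'||_L² = 1/(3*π) < C_P = 1/π.

u(x) = 7/4·sin(3*π·x), so u'(x) = 21*π*cos(3*π*x)/4.
Writing u(x) = A·sin(kπx/L) with A = 7/4 and k = 3, use ∫_0^L sin²(kπx/L) dx = L/2 and ∫_0^L cos²(kπx/L) dx = L/2.
u² = 49/16·sin²(3*π·x) and (u')² = 441*π^2/16·cos²(3*π·x), and each of sin², cos² integrates to L/2 = 1/2 over (0, 1).
∫_0^1 u² dx = 49/32, so ||u||_L² = 7*sqrt(2)/8.
∫_0^1 (u')² dx = 441*π^2/32, so ||u'||_L² = 21*sqrt(2)*π/8.
Ratio ||u||_L² / ||u'||_L² = 1/(3*π).
Sharp Poincaré constant on H^1_0(0, 1) is C_P = L/π = 1/π, achieved by sin(π·x).
This is the k = 3 harmonic; the ratio L/(kπ) is strictly less than C_P = L/π, consistent with the sharp inequality ||u||_L² ≤ C_P ||u'||_L².


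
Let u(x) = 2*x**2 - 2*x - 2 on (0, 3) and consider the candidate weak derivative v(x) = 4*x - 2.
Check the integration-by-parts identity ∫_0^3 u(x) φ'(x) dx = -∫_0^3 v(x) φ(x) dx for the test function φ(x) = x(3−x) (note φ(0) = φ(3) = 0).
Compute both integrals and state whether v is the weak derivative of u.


LHS = -18, RHS = -18. Yes, v = u' weakly.

u(x) = 2*x**2 - 2*x - 2, classical derivative u'(x) = 4*x - 2.
φ(x) = x(3−x), so φ'(x) = 3 - 2*x.
Note φ(0) = φ(3) = 0, so the boundary term u·φ vanishes.
LHS = ∫_0^3 u(x) φ'(x) dx = ∫_0^3 (-4*x^3 + 10*x^2 - 2*x - 6) dx. Term by term:
  ∫_0^3 -4*x^3 dx = -81;  ∫_0^3 10*x^2 dx = 90;  ∫_0^3 -2*x dx = -9;
  ∫_0^3 -6 dx = -18.
Sum: -81 + 90 − 9 − 18 = -18.
So LHS = -18.
∫_0^3 v(x) φ(x) dx = ∫_0^3 (-4*x^3 + 14*x^2 - 6*x) dx. Term by term:
  ∫_0^3 -4*x^3 dx = -81;  ∫_0^3 14*x^2 dx = 126;  ∫_0^3 -6*x dx = -27.
Sum: -81 + 126 − 27 = 18.
So RHS = -∫_0^3 v(x) φ(x) dx = -18.
LHS = RHS, so the identity holds for this test φ.
Moreover u is smooth here and v(x) = u'(x) = 4*x - 2 pointwise, so the identity holds for every test function. Hence v is the weak derivative of u.


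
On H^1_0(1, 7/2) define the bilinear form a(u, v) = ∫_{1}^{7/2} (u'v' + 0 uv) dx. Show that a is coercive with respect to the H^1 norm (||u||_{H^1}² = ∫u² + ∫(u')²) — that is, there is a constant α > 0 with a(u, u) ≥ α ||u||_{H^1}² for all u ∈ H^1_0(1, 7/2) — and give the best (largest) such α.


α = 4*π^2/(25 + 4*π^2)

Coercivity of a(·,·) on H^1_0(1, 7/2) means a(u, u) ≥ α ||u||_{H^1}² for every u ∈ H^1_0.
The interval has length L = 5/2, and Poincaré/coercivity depend only on L. Here a(u, u) = ∫(u')² + (0)·∫u².
Here c = 0, so a(u,u) = ∫(u')² alone. The condition a(u,u) ≥ α||u||_{H^1}² reads (1−α)∫(u')² ≥ (α−c)∫u². Any admissible α is ≤ 1 (rapidly oscillating u have ∫u²/∫(u')² → 0), and α = 1 would force 0 ≥ (1−c)∫u², impossible since c < 1; so 1−α > 0. By the sharp Poincaré inequality on H^1_0 of an interval of length L, ∫(u')² ≥ (π/L)²∫u² with equality for the first sine mode sin(π(x−x₀)/L) (x₀ the left endpoint), so the inequality holds for all u iff (1−α)(π/L)² ≥ α − c, i.e. α ≤ ((π/L)² + c)/((π/L)² + 1) = (1 + c(L/π)²)/(1 + (L/π)²). (Direct route, valid since c ≤ 0: Poincaré gives c∫u² ≥ c(L/π)²∫(u')², so a(u,u) ≥ (1 + c(L/π)²)∫(u')², while ||u||_{H^1}² ≤ (1 + (L/π)²)∫(u')²; dividing yields the same α.) With (π/L)² = 4*π^2/25 and c = 0, the largest admissible constant is α = ((π/L)² + c)/((π/L)² + 1).
Simplifying, α = 4*π^2/(25 + 4*π^2).


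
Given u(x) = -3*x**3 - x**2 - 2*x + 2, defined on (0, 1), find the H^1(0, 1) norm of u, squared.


||u||_{H^1}^2 = 5189/105

The H^1 norm (squared) on an interval (0, L) is
  ||u||_{H^1}^2 = ∫_0^L u(x)^2 dx + ∫_0^L u'(x)^2 dx.
Compute u'(x) = -9*x**2 - 2*x - 2.
Then u(x)^2 = 9*x**6 + 6*x**5 + 13*x**4 - 8*x**3 - 8*x + 4 and u'(x)^2 = 81*x**4 + 36*x**3 + 40*x**2 + 8*x + 4.
Integrate each monomial from 0 to 1 using ∫_0^1 c·x^n dx = c·1^(n+1)/(n+1):
  ∫_0^1 u(x)^2 dx = ∫_0^1 (9*x^6 + 6*x^5 + 13*x^4 - 8*x^3 - 8*x + 4) dx. Term by term:
    ∫_0^1 9*x^6 dx = 9/7;  ∫_0^1 6*x^5 dx = 1;  ∫_0^1 13*x^4 dx = 13/5;
    ∫_0^1 -8*x^3 dx = -2;  ∫_0^1 -8*x dx = -4;  ∫_0^1 4 dx = 4.
  Sum: 9/7 + 1 + 13/5 − 2 − 4 + 4 = 101/35.
  ∫_0^1 u'(x)^2 dx = ∫_0^1 (81*x^4 + 36*x^3 + 40*x^2 + 8*x + 4) dx. Term by term:
    ∫_0^1 81*x^4 dx = 81/5;  ∫_0^1 36*x^3 dx = 9;  ∫_0^1 40*x^2 dx = 40/3;
    ∫_0^1 8*x dx = 4;  ∫_0^1 4 dx = 4.
  Sum: 81/5 + 9 + 40/3 + 4 + 4 = 698/15.
Adding: ||u||_{H^1}^2 = 101/35 + 698/15 = 5189/105.


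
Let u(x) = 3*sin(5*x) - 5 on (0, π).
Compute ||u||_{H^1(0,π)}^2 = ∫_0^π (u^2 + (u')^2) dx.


||u||_{H^1(0,π)}^2 = -12 + 142*π

u'(x) = 15*cos(5*x).
Expand u² and (u')² and integrate term by term on (0, π), using: for integers n ≥ 1, ∫_0^π sin²(nx) dx = ∫_0^π cos²(nx) dx = π/2; for n ≠ n', ∫_0^π sin(nx)sin(n'x) dx = ∫_0^π cos(nx)cos(n'x) dx = 0; and by product-to-sum, ∫_0^π sin(nx)cos(n'x) dx = ½∫_0^π [sin((n+n')x) + sin((n−n')x)] dx, which is 0 when n+n' is even and 2n/(n²−n'²) when n+n' is odd (it need not vanish on (0, π)). For the constant mode: ∫_0^π 1 dx = π, ∫_0^π cos(nx) dx = 0, ∫_0^π sin(nx) dx = (1−(−1)^n)/n.
  u² squared terms: (-5)²·∫1 dx = 25·π = 25*π;  (3)²·∫sin(5x)² dx = 9·π/2 = 9*π/2.
  u² cross terms: 2·(-5)·(3)·∫1·sin(5x) dx = -30·(2/5) = -12.
  So ∫_0^π u² dx = 25*π + 9*π/2 − 12 = -12 + 59*π/2.
  (u')² squared terms: (15)²·∫cos(5x)² dx = 225·π/2 = 225*π/2.
  So ∫_0^π (u')² dx = 225*π/2.
||u||_{H^1}^2 = (-12 + 59*π/2) + (225*π/2) = -12 + 142*π.


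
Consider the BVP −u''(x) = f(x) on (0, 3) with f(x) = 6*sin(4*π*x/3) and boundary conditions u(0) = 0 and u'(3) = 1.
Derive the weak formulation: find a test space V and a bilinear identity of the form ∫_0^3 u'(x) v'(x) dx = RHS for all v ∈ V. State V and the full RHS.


V = {v ∈ H^1(0, 3) : v(0) = 0} (test functions vanish at x = 0 where u is specified); weak form: ∫_0^3 u'v' dx = ∫_0^3 (6*sin(4*π*x/3)) v dx + v(3) for all v ∈ V.

Multiply both sides by a test function v and integrate from 0 to 3:
  ∫_0^3 −u''(x) v(x) dx = ∫_0^3 f(x) v(x) dx.
Integrate the LHS by parts once:
  ∫_0^3 −u'' v dx = −[u'(x) v(x)]_0^3 + ∫_0^3 u'(x) v'(x) dx.
Thus ∫_0^3 u'(x) v'(x) dx = ∫_0^3 f(x) v(x) dx + [u'(x) v(x)]_0^3.
Choose V so that boundary terms are either known or forced to vanish.
Mixed BC: u(0) = 0 (Dirichlet) and u'(3) = 1 (Neumann). Define V = {v ∈ H^1(0, 3) : v(0) = 0}. Then [u' v]_0^3 = u'(3)·v(3) − u'(0)·0 = v(3).
Weak formulation: find u (satisfying any essential BC) such that ∫_0^3 u'(x) v'(x) dx = ∫_0^3 f v dx + v(3) for all v ∈ V (Dirichlet at 0 absorbed into V; Neumann datum at x = 3 contributes the boundary term).
Substituting f(x) = 6*sin(4*π*x/3), the right-hand side is ∫_0^3 (6*sin(4*π*x/3)) v dx + v(3).


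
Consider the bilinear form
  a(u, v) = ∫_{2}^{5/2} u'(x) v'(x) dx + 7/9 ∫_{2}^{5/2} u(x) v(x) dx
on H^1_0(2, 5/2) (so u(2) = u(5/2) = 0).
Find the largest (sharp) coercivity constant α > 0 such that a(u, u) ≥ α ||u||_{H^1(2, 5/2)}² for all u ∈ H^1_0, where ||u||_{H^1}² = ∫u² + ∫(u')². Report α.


α = (7 + 36*π^2)/(9*(1 + 4*π^2))

Coercivity of a(·,·) on H^1_0(2, 5/2) means a(u, u) ≥ α ||u||_{H^1}² for every u ∈ H^1_0.
The interval has length L = 1/2, and Poincaré/coercivity depend only on L. Here a(u, u) = ∫(u')² + (7/9)·∫u².
Here 0 < c = 7/9 < 1. The condition a(u,u) ≥ α||u||_{H^1}² reads (1−α)∫(u')² ≥ (α−c)∫u². Any admissible α is ≤ 1 (rapidly oscillating u have ∫u²/∫(u')² → 0), and α = 1 would force 0 ≥ (1−c)∫u², impossible since c < 1; so 1−α > 0. By the sharp Poincaré inequality on H^1_0 of an interval of length L, ∫(u')² ≥ (π/L)²∫u² with equality for the first sine mode sin(π(x−x₀)/L) (x₀ the left endpoint), so the inequality holds for all u iff (1−α)(π/L)² ≥ α − c, i.e. α ≤ ((π/L)² + c)/((π/L)² + 1) = (1 + c(L/π)²)/(1 + (L/π)²). With (π/L)² = 4*π^2 and c = 7/9, the largest admissible constant is α = ((π/L)² + c)/((π/L)² + 1).
Simplifying, α = (7 + 36*π^2)/(9*(1 + 4*π^2)).


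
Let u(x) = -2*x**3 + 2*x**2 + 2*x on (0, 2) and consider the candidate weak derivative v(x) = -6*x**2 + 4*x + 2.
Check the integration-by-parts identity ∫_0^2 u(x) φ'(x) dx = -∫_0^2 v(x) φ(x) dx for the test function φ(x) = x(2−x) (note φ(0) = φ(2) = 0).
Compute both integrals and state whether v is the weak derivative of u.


LHS = 8/5, RHS = 8/5. Yes, v = u' weakly.

u(x) = -2*x**3 + 2*x**2 + 2*x, classical derivative u'(x) = -6*x**2 + 4*x + 2.
φ(x) = x(2−x), so φ'(x) = 2 - 2*x.
Note φ(0) = φ(2) = 0, so the boundary term u·φ vanishes.
LHS = ∫_0^2 u(x) φ'(x) dx = ∫_0^2 (4*x^4 - 8*x^3 + 4*x) dx. Term by term:
  ∫_0^2 4*x^4 dx = 128/5;  ∫_0^2 -8*x^3 dx = -32;  ∫_0^2 4*x dx = 8.
Sum: 128/5 − 32 + 8 = 8/5.
So LHS = 8/5.
∫_0^2 v(x) φ(x) dx = ∫_0^2 (6*x^4 - 16*x^3 + 6*x^2 + 4*x) dx. Term by term:
  ∫_0^2 6*x^4 dx = 192/5;  ∫_0^2 -16*x^3 dx = -64;  ∫_0^2 6*x^2 dx = 16;
  ∫_0^2 4*x dx = 8.
Sum: 192/5 − 64 + 16 + 8 = -8/5.
So RHS = -∫_0^2 v(x) φ(x) dx = 8/5.
LHS = RHS, so the identity holds for this test φ.
Moreover u is smooth here and v(x) = u'(x) = -6*x**2 + 4*x + 2 pointwise, so the identity holds for every test function. Hence v is the weak derivative of u.


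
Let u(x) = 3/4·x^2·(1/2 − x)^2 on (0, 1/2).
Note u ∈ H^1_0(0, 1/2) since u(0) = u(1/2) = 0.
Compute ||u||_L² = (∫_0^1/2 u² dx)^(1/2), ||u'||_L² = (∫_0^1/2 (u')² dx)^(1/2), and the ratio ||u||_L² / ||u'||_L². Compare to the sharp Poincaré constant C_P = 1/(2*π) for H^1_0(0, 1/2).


||u||_L² / ||u'||_L² = sqrt(3)/12 < C_P = 1/(2*π).

u(x) = 3/4·x^2·(1/2 − x)^2, so u'(x) = 3*x*(2*x - 1)*(4*x - 1)/8.
u(x) = 3/4·x^2·(1/2 − x)^2 vanishes at x = 0 and x = 1/2, so u ∈ H^1_0(0, 1/2). Differentiate via the product rule and integrate the resulting polynomials term by term.
  ∫_0^1/2 u² dx = ∫_0^1/2 (9*x^8/16 - 9*x^7/8 + 27*x^6/32 - 9*x^5/32 + 9*x^4/256) dx. Term by term:
    ∫_0^1/2 9*x^8/16 dx = 1/8192;  ∫_0^1/2 -9*x^7/8 dx = -9/16384;  ∫_0^1/2 27*x^6/32 dx = 27/28672;
    ∫_0^1/2 -9*x^5/32 dx = -3/4096;  ∫_0^1/2 9*x^4/256 dx = 9/40960.
  Sum: 1/8192 − 9/16384 + 27/28672 − 3/4096 + 9/40960 = 1/573440.
  ∫_0^1/2 (u')² dx = ∫_0^1/2 (9*x^6 - 27*x^5/2 + 117*x^4/16 - 27*x^3/16 + 9*x^2/64) dx. Term by term:
    ∫_0^1/2 9*x^6 dx = 9/896;  ∫_0^1/2 -27*x^5/2 dx = -9/256;  ∫_0^1/2 117*x^4/16 dx = 117/2560;
    ∫_0^1/2 -27*x^3/16 dx = -27/1024;  ∫_0^1/2 9*x^2/64 dx = 3/512.
  Sum: 9/896 − 9/256 + 117/2560 − 27/1024 + 3/512 = 3/35840.
∫_0^1/2 u² dx = 1/573440, so ||u||_L² = sqrt(35)/4480.
∫_0^1/2 (u')² dx = 3/35840, so ||u'||_L² = sqrt(105)/1120.
Ratio ||u||_L² / ||u'||_L² = sqrt(3)/12.
Sharp Poincaré constant on H^1_0(0, 1/2) is C_P = L/π = 1/(2*π), achieved by sin(2*π·x).
A polynomial bump cannot attain the sharp Poincaré constant (only the first sine eigenfunction does), so the ratio is strictly less than C_P, consistent with ||u||_L² ≤ C_P ||u'||_L².


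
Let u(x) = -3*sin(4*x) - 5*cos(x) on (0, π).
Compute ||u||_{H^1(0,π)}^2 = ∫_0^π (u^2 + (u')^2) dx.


||u||_{H^1(0,π)}^2 = 32 + 203*π/2

u'(x) = 5*sin(x) - 12*cos(4*x).
Expand u² and (u')² and integrate term by term on (0, π), using: for integers n ≥ 1, ∫_0^π sin²(nx) dx = ∫_0^π cos²(nx) dx = π/2; for n ≠ n', ∫_0^π sin(nx)sin(n'x) dx = ∫_0^π cos(nx)cos(n'x) dx = 0; and by product-to-sum, ∫_0^π sin(nx)cos(n'x) dx = ½∫_0^π [sin((n+n')x) + sin((n−n')x)] dx, which is 0 when n+n' is even and 2n/(n²−n'²) when n+n' is odd (it need not vanish on (0, π)).
  u² squared terms: (-5)²·∫cos(x)² dx = 25·π/2 = 25*π/2;  (-3)²·∫sin(4x)² dx = 9·π/2 = 9*π/2.
  u² cross terms: 2·(-5)·(-3)·∫cos(x)·sin(4x) dx = 30·(8/15) = 16.
  So ∫_0^π u² dx = 25*π/2 + 9*π/2 + 16 = 16 + 17*π.
  (u')² squared terms: (-12)²·∫cos(4x)² dx = 144·π/2 = 72*π;  (5)²·∫sin(x)² dx = 25·π/2 = 25*π/2.
  (u')² cross terms: 2·(-12)·(5)·∫cos(4x)·sin(x) dx = -120·(-2/15) = 16.
  So ∫_0^π (u')² dx = 72*π + 25*π/2 + 16 = 16 + 169*π/2.
||u||_{H^1}^2 = (16 + 17*π) + (16 + 169*π/2) = 32 + 203*π/2.


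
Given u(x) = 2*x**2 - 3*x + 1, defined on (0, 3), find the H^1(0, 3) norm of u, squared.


||u||_{H^1}^2 = 537/5

The H^1 norm (squared) on an interval (0, L) is
  ||u||_{H^1}^2 = ∫_0^L u(x)^2 dx + ∫_0^L u'(x)^2 dx.
Compute u'(x) = 4*x - 3.
Then u(x)^2 = 4*x**4 - 12*x**3 + 13*x**2 - 6*x + 1 and u'(x)^2 = 16*x**2 - 24*x + 9.
Integrate each monomial from 0 to 3 using ∫_0^3 c·x^n dx = c·3^(n+1)/(n+1):
  ∫_0^3 u(x)^2 dx = ∫_0^3 (4*x^4 - 12*x^3 + 13*x^2 - 6*x + 1) dx. Term by term:
    ∫_0^3 4*x^4 dx = 972/5;  ∫_0^3 -12*x^3 dx = -243;  ∫_0^3 13*x^2 dx = 117;
    ∫_0^3 -6*x dx = -27;  ∫_0^3 1 dx = 3.
  Sum: 972/5 − 243 + 117 − 27 + 3 = 222/5.
  ∫_0^3 u'(x)^2 dx = ∫_0^3 (16*x^2 - 24*x + 9) dx. Term by term:
    ∫_0^3 16*x^2 dx = 144;  ∫_0^3 -24*x dx = -108;  ∫_0^3 9 dx = 27.
  Sum: 144 − 108 + 27 = 63.
Adding: ||u||_{H^1}^2 = 222/5 + 63 = 537/5.


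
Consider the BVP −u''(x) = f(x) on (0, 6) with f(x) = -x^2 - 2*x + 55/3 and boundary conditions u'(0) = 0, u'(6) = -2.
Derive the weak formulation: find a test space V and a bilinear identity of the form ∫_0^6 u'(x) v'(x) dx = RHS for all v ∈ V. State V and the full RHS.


V = H^1(0, 6) (v unrestricted at boundary; u is determined up to an additive constant); weak form: ∫_0^6 u'v' dx = ∫_0^6 (-x^2 - 2*x + 55/3) v dx − 2·v(6) for all v ∈ V.

Multiply both sides by a test function v and integrate from 0 to 6:
  ∫_0^6 −u''(x) v(x) dx = ∫_0^6 f(x) v(x) dx.
Integrate the LHS by parts once:
  ∫_0^6 −u'' v dx = −[u'(x) v(x)]_0^6 + ∫_0^6 u'(x) v'(x) dx.
Thus ∫_0^6 u'(x) v'(x) dx = ∫_0^6 f(x) v(x) dx + [u'(x) v(x)]_0^6.
Choose V so that boundary terms are either known or forced to vanish.
u has inhomogeneous Neumann u'(0) = 0, u'(6) = -2. [u' v]_0^6 = (-2)·v(6) − (0)·v(0) = − 2·v(6). Take V = H^1(0, 6); boundary term becomes part of RHS.
Weak formulation: find u (satisfying any essential BC) such that ∫_0^6 u'(x) v'(x) dx = ∫_0^6 f v dx − 2·v(6) for all v ∈ V (Neumann data are natural BCs: they enter the RHS as boundary terms).
Substituting f(x) = -x^2 - 2*x + 55/3, the right-hand side is ∫_0^6 (-x^2 - 2*x + 55/3) v dx − 2·v(6).
Compatibility check (pure Neumann): taking v ≡ 1 ∈ V gives 0 = ∫_0^6 f dx + (-2) − (0), i.e. ∫_0^6 f dx must equal u'(0) − u'(6) = 2. Indeed ∫_0^6 (-x^2 - 2*x + 55/3) dx = 2, so the data are compatible. The solution is then unique only up to an additive constant (fix it e.g. by requiring ∫_0^6 u dx = 0).


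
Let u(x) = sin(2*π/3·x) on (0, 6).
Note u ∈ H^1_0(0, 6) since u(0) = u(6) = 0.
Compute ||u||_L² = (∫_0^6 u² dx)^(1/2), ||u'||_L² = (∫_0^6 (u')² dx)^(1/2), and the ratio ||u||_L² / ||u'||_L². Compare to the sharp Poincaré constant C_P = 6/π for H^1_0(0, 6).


||u||_L² / ||u'||_L² = 3/(2*π) < C_P = 6/π.

u(x) = sin(2*π/3·x), so u'(x) = 2*π*cos(2*π*x/3)/3.
Writing u(x) = A·sin(kπx/L) with A = 1 and k = 4, use ∫_0^L sin²(kπx/L) dx = L/2 and ∫_0^L cos²(kπx/L) dx = L/2.
u² = 1·sin²(2*π/3·x) and (u')² = 4*π^2/9·cos²(2*π/3·x), and each of sin², cos² integrates to L/2 = 3 over (0, 6).
∫_0^6 u² dx = 3, so ||u||_L² = sqrt(3).
∫_0^6 (u')² dx = 4*π^2/3, so ||u'||_L² = 2*sqrt(3)*π/3.
Ratio ||u||_L² / ||u'||_L² = 3/(2*π).
Sharp Poincaré constant on H^1_0(0, 6) is C_P = L/π = 6/π, achieved by sin(π/6·x).
This is the k = 4 harmonic; the ratio L/(kπ) is strictly less than C_P = L/π, consistent with the sharp inequality ||u||_L² ≤ C_P ||u'||_L².


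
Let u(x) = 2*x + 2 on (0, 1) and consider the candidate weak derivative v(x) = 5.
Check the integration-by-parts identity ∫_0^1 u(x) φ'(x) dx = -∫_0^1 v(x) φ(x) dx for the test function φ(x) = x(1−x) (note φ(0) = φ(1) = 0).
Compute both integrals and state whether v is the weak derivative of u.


LHS = -1/3, RHS = -5/6. No, v is not the weak derivative of u.

u(x) = 2*x + 2, classical derivative u'(x) = 2.
φ(x) = x(1−x), so φ'(x) = 1 - 2*x.
Note φ(0) = φ(1) = 0, so the boundary term u·φ vanishes.
LHS = ∫_0^1 u(x) φ'(x) dx = ∫_0^1 (-4*x^2 - 2*x + 2) dx. Term by term:
  ∫_0^1 -4*x^2 dx = -4/3;  ∫_0^1 -2*x dx = -1;  ∫_0^1 2 dx = 2.
Sum: -4/3 − 1 + 2 = -1/3.
So LHS = -1/3.
∫_0^1 v(x) φ(x) dx = ∫_0^1 (-5*x^2 + 5*x) dx. Term by term:
  ∫_0^1 -5*x^2 dx = -5/3;  ∫_0^1 5*x dx = 5/2.
Sum: -5/3 + 5/2 = 5/6.
So RHS = -∫_0^1 v(x) φ(x) dx = -5/6.
LHS − RHS = 1/2 ≠ 0, so the identity fails.
(For a valid weak derivative the identity must hold for EVERY test function, in particular this one. The failure shows v is NOT the weak derivative of u.)
Correct weak derivative would be u'(x) = 2.


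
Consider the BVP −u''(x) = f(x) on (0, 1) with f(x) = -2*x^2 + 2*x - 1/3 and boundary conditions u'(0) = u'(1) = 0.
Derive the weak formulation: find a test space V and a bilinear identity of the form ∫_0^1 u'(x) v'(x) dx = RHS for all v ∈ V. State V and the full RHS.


V = H^1(0, 1) (no boundary constraint on v; u is determined up to an additive constant); weak form: ∫_0^1 u'v' dx = ∫_0^1 (-2*x^2 + 2*x - 1/3) v dx for all v ∈ V.

Multiply both sides by a test function v and integrate from 0 to 1:
  ∫_0^1 −u''(x) v(x) dx = ∫_0^1 f(x) v(x) dx.
Integrate the LHS by parts once:
  ∫_0^1 −u'' v dx = −[u'(x) v(x)]_0^1 + ∫_0^1 u'(x) v'(x) dx.
Thus ∫_0^1 u'(x) v'(x) dx = ∫_0^1 f(x) v(x) dx + [u'(x) v(x)]_0^1.
Choose V so that boundary terms are either known or forced to vanish.
u has homogeneous Neumann: u'(0) = u'(1) = 0. So [u' v]_0^1 = 0·v(1) − 0·v(0) = 0 for any v; take V = H^1(0, 1).
Weak formulation: find u (satisfying any essential BC) such that ∫_0^1 u'(x) v'(x) dx = ∫_0^1 f v dx for all v ∈ V (homogeneous Neumann, so boundary terms vanish).
Substituting f(x) = -2*x^2 + 2*x - 1/3, the right-hand side is ∫_0^1 (-2*x^2 + 2*x - 1/3) v dx.
Compatibility check (pure Neumann): taking v ≡ 1 ∈ V gives 0 = ∫_0^1 f dx + (0) − (0), i.e. ∫_0^1 f dx must equal u'(0) − u'(1) = 0. Indeed ∫_0^1 (-2*x^2 + 2*x - 1/3) dx = 0, so the data are compatible. The solution is then unique only up to an additive constant (fix it e.g. by requiring ∫_0^1 u dx = 0).


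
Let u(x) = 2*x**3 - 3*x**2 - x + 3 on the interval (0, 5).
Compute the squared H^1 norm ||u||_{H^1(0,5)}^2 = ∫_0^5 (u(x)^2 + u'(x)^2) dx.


||u||_{H^1}^2 = 1301875/42

The H^1 norm (squared) on an interval (0, L) is
  ||u||_{H^1}^2 = ∫_0^L u(x)^2 dx + ∫_0^L u'(x)^2 dx.
Compute u'(x) = 6*x**2 - 6*x - 1.
Then u(x)^2 = 4*x**6 - 12*x**5 + 5*x**4 + 18*x**3 - 17*x**2 - 6*x + 9 and u'(x)^2 = 36*x**4 - 72*x**3 + 24*x**2 + 12*x + 1.
Integrate each monomial from 0 to 5 using ∫_0^5 c·x^n dx = c·5^(n+1)/(n+1):
  ∫_0^5 u(x)^2 dx = ∫_0^5 (4*x^6 - 12*x^5 + 5*x^4 + 18*x^3 - 17*x^2 - 6*x + 9) dx. Term by term:
    ∫_0^5 4*x^6 dx = 312500/7;  ∫_0^5 -12*x^5 dx = -31250;  ∫_0^5 5*x^4 dx = 3125;
    ∫_0^5 18*x^3 dx = 5625/2;  ∫_0^5 -17*x^2 dx = -2125/3;  ∫_0^5 -6*x dx = -75;
    ∫_0^5 9 dx = 45.
  Sum: 312500/7 − 31250 + 3125 + 5625/2 − 2125/3 − 75 + 45 = 780865/42.
  ∫_0^5 u'(x)^2 dx = ∫_0^5 (36*x^4 - 72*x^3 + 24*x^2 + 12*x + 1) dx. Term by term:
    ∫_0^5 36*x^4 dx = 22500;  ∫_0^5 -72*x^3 dx = -11250;  ∫_0^5 24*x^2 dx = 1000;
    ∫_0^5 12*x dx = 150;  ∫_0^5 1 dx = 5.
  Sum: 22500 − 11250 + 1000 + 150 + 5 = 12405.
Adding: ||u||_{H^1}^2 = 780865/42 + 12405 = 1301875/42.


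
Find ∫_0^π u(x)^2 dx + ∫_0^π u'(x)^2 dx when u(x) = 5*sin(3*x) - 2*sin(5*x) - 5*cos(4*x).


||u||_{H^1(0,π)}^2 = 69700/63 + 779*π/2

u'(x) = 20*sin(4*x) + 15*cos(3*x) - 10*cos(5*x).
Expand u² and (u')² and integrate term by term on (0, π), using: for integers n ≥ 1, ∫_0^π sin²(nx) dx = ∫_0^π cos²(nx) dx = π/2; for n ≠ n', ∫_0^π sin(nx)sin(n'x) dx = ∫_0^π cos(nx)cos(n'x) dx = 0; and by product-to-sum, ∫_0^π sin(nx)cos(n'x) dx = ½∫_0^π [sin((n+n')x) + sin((n−n')x)] dx, which is 0 when n+n' is even and 2n/(n²−n'²) when n+n' is odd (it need not vanish on (0, π)).
  u² squared terms: (-5)²·∫cos(4x)² dx = 25·π/2 = 25*π/2;  (-2)²·∫sin(5x)² dx = 4·π/2 = 2*π;  (5)²·∫sin(3x)² dx = 25·π/2 = 25*π/2.
  u² cross terms: 2·(-5)·(-2)·∫cos(4x)·sin(5x) dx = 20·(10/9) = 200/9;  2·(-5)·(5)·∫cos(4x)·sin(3x) dx = -50·(-6/7) = 300/7;  2·(-2)·(5)·∫sin(5x)·sin(3x) dx = -20·(0) = 0.
  So ∫_0^π u² dx = 25*π/2 + 2*π + 25*π/2 + 200/9 + 300/7 + 0 = 4100/63 + 27*π.
  (u')² squared terms: (-10)²·∫cos(5x)² dx = 100·π/2 = 50*π;  (15)²·∫cos(3x)² dx = 225·π/2 = 225*π/2;  (20)²·∫sin(4x)² dx = 400·π/2 = 200*π.
  (u')² cross terms: 2·(-10)·(15)·∫cos(5x)·cos(3x) dx = -300·(0) = 0;  2·(-10)·(20)·∫cos(5x)·sin(4x) dx = -400·(-8/9) = 3200/9;  2·(15)·(20)·∫cos(3x)·sin(4x) dx = 600·(8/7) = 4800/7.
  So ∫_0^π (u')² dx = 50*π + 225*π/2 + 200*π + 0 + 3200/9 + 4800/7 = 65600/63 + 725*π/2.
||u||_{H^1}^2 = (4100/63 + 27*π) + (65600/63 + 725*π/2) = 69700/63 + 779*π/2.


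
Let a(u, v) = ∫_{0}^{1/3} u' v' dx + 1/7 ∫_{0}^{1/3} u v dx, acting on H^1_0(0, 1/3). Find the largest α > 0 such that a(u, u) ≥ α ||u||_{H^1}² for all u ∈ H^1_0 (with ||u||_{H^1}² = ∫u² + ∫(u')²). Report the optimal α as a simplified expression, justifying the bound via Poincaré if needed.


α = (1 + 63*π^2)/(7*(1 + 9*π^2))

Coercivity of a(·,·) on H^1_0(0, 1/3) means a(u, u) ≥ α ||u||_{H^1}² for every u ∈ H^1_0.
The interval has length L = 1/3, and Poincaré/coercivity depend only on L. Here a(u, u) = ∫(u')² + (1/7)·∫u².
Here 0 < c = 1/7 < 1. The condition a(u,u) ≥ α||u||_{H^1}² reads (1−α)∫(u')² ≥ (α−c)∫u². Any admissible α is ≤ 1 (rapidly oscillating u have ∫u²/∫(u')² → 0), and α = 1 would force 0 ≥ (1−c)∫u², impossible since c < 1; so 1−α > 0. By the sharp Poincaré inequality on H^1_0 of an interval of length L, ∫(u')² ≥ (π/L)²∫u² with equality for the first sine mode sin(π(x−x₀)/L) (x₀ the left endpoint), so the inequality holds for all u iff (1−α)(π/L)² ≥ α − c, i.e. α ≤ ((π/L)² + c)/((π/L)² + 1) = (1 + c(L/π)²)/(1 + (L/π)²). With (π/L)² = 9*π^2 and c = 1/7, the largest admissible constant is α = ((π/L)² + c)/((π/L)² + 1).
Simplifying, α = (1 + 63*π^2)/(7*(1 + 9*π^2)).


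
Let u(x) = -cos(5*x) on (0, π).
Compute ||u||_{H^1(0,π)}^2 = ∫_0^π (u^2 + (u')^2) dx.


||u||_{H^1(0,π)}^2 = 13*π

u'(x) = 5*sin(5*x).
Expand u² and (u')² and integrate term by term on (0, π), using: for integers n ≥ 1, ∫_0^π sin²(nx) dx = ∫_0^π cos²(nx) dx = π/2; for n ≠ n', ∫_0^π sin(nx)sin(n'x) dx = ∫_0^π cos(nx)cos(n'x) dx = 0; and by product-to-sum, ∫_0^π sin(nx)cos(n'x) dx = ½∫_0^π [sin((n+n')x) + sin((n−n')x)] dx, which is 0 when n+n' is even and 2n/(n²−n'²) when n+n' is odd (it need not vanish on (0, π)).
  u² squared terms: (-1)²·∫cos(5x)² dx = 1·π/2 = π/2.
  So ∫_0^π u² dx = π/2.
  (u')² squared terms: (5)²·∫sin(5x)² dx = 25·π/2 = 25*π/2.
  So ∫_0^π (u')² dx = 25*π/2.
||u||_{H^1}^2 = (π/2) + (25*π/2) = 13*π.


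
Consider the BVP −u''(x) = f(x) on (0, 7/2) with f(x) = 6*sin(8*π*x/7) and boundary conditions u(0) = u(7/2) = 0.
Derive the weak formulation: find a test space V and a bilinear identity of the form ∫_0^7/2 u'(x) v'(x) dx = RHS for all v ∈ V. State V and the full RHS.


V = H^1_0(0, 7/2) (so v(0) = v(7/2) = 0); weak form: ∫_0^7/2 u'v' dx = ∫_0^7/2 (6*sin(8*π*x/7)) v dx for all v ∈ V.

Multiply both sides by a test function v and integrate from 0 to 7/2:
  ∫_0^7/2 −u''(x) v(x) dx = ∫_0^7/2 f(x) v(x) dx.
Integrate the LHS by parts once:
  ∫_0^7/2 −u'' v dx = −[u'(x) v(x)]_0^7/2 + ∫_0^7/2 u'(x) v'(x) dx.
Thus ∫_0^7/2 u'(x) v'(x) dx = ∫_0^7/2 f(x) v(x) dx + [u'(x) v(x)]_0^7/2.
Choose V so that boundary terms are either known or forced to vanish.
u is Dirichlet: u(0) = u(7/2) = 0. Let V = H^1_0(0, 7/2); then v(0) = v(7/2) = 0, and [u' v]_0^7/2 = 0.
Weak formulation: find u (satisfying any essential BC) such that ∫_0^7/2 u'(x) v'(x) dx = ∫_0^7/2 f v dx for all v ∈ V.
Substituting f(x) = 6*sin(8*π*x/7), the right-hand side is ∫_0^7/2 (6*sin(8*π*x/7)) v dx.


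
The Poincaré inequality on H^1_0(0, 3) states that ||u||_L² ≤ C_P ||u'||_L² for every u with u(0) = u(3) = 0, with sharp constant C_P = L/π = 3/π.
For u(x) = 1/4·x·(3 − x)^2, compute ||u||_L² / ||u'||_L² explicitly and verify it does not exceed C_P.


||u||_L² / ||u'||_L² = 3*sqrt(14)/14 < C_P = 3/π.

u(x) = 1/4·x·(3 − x)^2, so u'(x) = 3*(x - 3)*(x - 1)/4.
u(x) = 1/4·x·(3 − x)^2 vanishes at x = 0 and x = 3, so u ∈ H^1_0(0, 3). Differentiate via the product rule and integrate the resulting polynomials term by term.
  ∫_0^3 u² dx = ∫_0^3 (x^6/16 - 3*x^5/4 + 27*x^4/8 - 27*x^3/4 + 81*x^2/16) dx. Term by term:
    ∫_0^3 x^6/16 dx = 2187/112;  ∫_0^3 -3*x^5/4 dx = -729/8;  ∫_0^3 27*x^4/8 dx = 6561/40;
    ∫_0^3 -27*x^3/4 dx = -2187/16;  ∫_0^3 81*x^2/16 dx = 729/16.
  Sum: 2187/112 − 729/8 + 6561/40 − 2187/16 + 729/16 = 729/560.
  ∫_0^3 (u')² dx = ∫_0^3 (9*x^4/16 - 9*x^3/2 + 99*x^2/8 - 27*x/2 + 81/16) dx. Term by term:
    ∫_0^3 9*x^4/16 dx = 2187/80;  ∫_0^3 -9*x^3/2 dx = -729/8;  ∫_0^3 99*x^2/8 dx = 891/8;
    ∫_0^3 -27*x/2 dx = -243/4;  ∫_0^3 81/16 dx = 243/16.
  Sum: 2187/80 − 729/8 + 891/8 − 243/4 + 243/16 = 81/40.
∫_0^3 u² dx = 729/560, so ||u||_L² = 27*sqrt(35)/140.
∫_0^3 (u')² dx = 81/40, so ||u'||_L² = 9*sqrt(10)/20.
Ratio ||u||_L² / ||u'||_L² = 3*sqrt(14)/14.
Sharp Poincaré constant on H^1_0(0, 3) is C_P = L/π = 3/π, achieved by sin(π/3·x).
A polynomial bump cannot attain the sharp Poincaré constant (only the first sine eigenfunction does), so the ratio is strictly less than C_P, consistent with ||u||_L² ≤ C_P ||u'||_L².
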